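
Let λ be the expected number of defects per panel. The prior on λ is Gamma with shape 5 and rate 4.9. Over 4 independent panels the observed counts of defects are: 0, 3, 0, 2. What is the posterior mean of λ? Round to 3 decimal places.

Total count ∑xᵢ = 5 over n = 4 panels.
Gamma is conjugate to the Poisson likelihood: posterior is Gamma(shape = 5+5 = 10, rate = 4.9+4 = 8.9).
E[λ | data] = 10/8.9 = 1.124.

Posterior mean ≈ 1.124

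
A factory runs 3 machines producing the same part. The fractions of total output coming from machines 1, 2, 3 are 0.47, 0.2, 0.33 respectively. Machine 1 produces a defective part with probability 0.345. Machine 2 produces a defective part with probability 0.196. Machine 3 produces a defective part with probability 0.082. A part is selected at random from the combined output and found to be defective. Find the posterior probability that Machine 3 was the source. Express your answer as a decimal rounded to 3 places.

Tabulate prior·likelihood by source: [1] prior 0.47, lik 0.345, product 0.1621; [2] prior 0.2, lik 0.196, product 0.03920; [3] prior 0.33, lik 0.082, product 0.02706.
Normalizing constant = 0.22841; the posterior for Machine 3 is its product over the sum, 0.02706/0.22841 = 0.118.

Posterior probability ≈ 0.118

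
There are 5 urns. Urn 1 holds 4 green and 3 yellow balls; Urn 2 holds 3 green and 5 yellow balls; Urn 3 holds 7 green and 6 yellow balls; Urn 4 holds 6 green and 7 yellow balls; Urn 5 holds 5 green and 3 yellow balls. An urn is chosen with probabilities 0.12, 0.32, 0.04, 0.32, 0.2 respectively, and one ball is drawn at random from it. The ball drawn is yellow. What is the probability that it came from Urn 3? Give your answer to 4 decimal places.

Posterior probability ≈ 0.0357

Tabulate prior·likelihood by source: [1] prior 0.12, lik 0.4286, product 0.05143; [2] prior 0.32, lik 0.625, product 0.2000; [3] prior 0.04, lik 0.4615, product 0.01846; [4] prior 0.32, lik 0.5385, product 0.1723; [5] prior 0.2, lik 0.375, product 0.07500.
Normalizing constant = 0.51720; the posterior for Urn 3 is its product over the sum, 0.01846/0.51720 = 0.0357.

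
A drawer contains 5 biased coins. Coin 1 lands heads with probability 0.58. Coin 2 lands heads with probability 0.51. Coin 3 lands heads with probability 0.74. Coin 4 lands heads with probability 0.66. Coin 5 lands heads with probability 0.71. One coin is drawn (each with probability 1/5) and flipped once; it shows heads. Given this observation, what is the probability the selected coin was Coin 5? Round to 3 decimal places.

Tabulate prior·likelihood by source: [1] prior 0.2, lik 0.58, product 0.1160; [2] prior 0.2, lik 0.51, product 0.1020; [3] prior 0.2, lik 0.74, product 0.1480; [4] prior 0.2, lik 0.66, product 0.1320; [5] prior 0.2, lik 0.71, product 0.1420.
Normalizing constant = 0.64000; the posterior for Coin 5 is its product over the sum, 0.1420/0.64000 = 0.222.

Posterior probability ≈ 0.222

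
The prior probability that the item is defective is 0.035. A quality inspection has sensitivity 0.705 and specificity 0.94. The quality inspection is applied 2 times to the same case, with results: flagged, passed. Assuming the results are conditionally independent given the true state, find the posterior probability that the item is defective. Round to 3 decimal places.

With H the event that the item is defective, the joint likelihood of the observed sequence is P(data|H) = 0.705·0.295 = 0.20797 and P(data|¬H) = 0.06·0.94 = 0.056400.
Bayes: P(H|data) = 0.035·0.20797 / (0.035·0.20797 + 0.965·0.056400) = 0.0072791/0.061705 = 0.1180.

Posterior P(H) ≈ 0.118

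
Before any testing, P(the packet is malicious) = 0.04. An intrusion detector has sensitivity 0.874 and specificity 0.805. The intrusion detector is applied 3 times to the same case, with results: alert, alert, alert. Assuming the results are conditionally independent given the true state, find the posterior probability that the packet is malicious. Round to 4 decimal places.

Posterior P(H) ≈ 0.7895

Let H be the event that the packet is malicious; start with P(H) = 0.04. P('alert'|H) = 0.874, P('alert'|¬H) = 0.195.
Update on result 1 ('alert'): P(H) ← 0.874·0.0400 / (0.874·0.0400 + 0.195·0.9600) = 0.034960/0.22216 = 0.1574.
Update on result 2 ('alert'): P(H) ← 0.874·0.1574 / (0.874·0.1574 + 0.195·0.8426) = 0.13754/0.30185 = 0.4556.
Update on result 3 ('alert'): P(H) ← 0.874·0.4556 / (0.874·0.4556 + 0.195·0.5444) = 0.39823/0.50438 = 0.7895.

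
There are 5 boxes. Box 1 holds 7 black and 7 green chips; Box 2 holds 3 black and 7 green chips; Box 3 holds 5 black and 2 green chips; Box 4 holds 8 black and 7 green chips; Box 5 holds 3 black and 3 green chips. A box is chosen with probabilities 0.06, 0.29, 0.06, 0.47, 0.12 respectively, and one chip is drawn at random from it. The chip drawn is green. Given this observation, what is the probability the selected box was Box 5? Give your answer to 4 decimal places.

Tabulate prior·likelihood by source: [1] prior 0.06, lik 0.5, product 0.03000; [2] prior 0.29, lik 0.7, product 0.2030; [3] prior 0.06, lik 0.2857, product 0.01714; [4] prior 0.47, lik 0.4667, product 0.2193; [5] prior 0.12, lik 0.5, product 0.06000.
Normalizing constant = 0.52948; the posterior for Box 5 is its product over the sum, 0.06000/0.52948 = 0.1133.

Posterior probability ≈ 0.1133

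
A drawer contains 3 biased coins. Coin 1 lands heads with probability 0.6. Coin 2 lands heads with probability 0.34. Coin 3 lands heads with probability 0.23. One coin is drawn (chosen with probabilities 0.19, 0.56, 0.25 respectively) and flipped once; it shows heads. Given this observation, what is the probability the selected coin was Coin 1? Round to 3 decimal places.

Tabulate prior·likelihood by source: [1] prior 0.19, lik 0.6, product 0.1140; [2] prior 0.56, lik 0.34, product 0.1904; [3] prior 0.25, lik 0.23, product 0.05750.
Normalizing constant = 0.36190; the posterior for Coin 1 is its product over the sum, 0.1140/0.36190 = 0.315.

Posterior probability ≈ 0.315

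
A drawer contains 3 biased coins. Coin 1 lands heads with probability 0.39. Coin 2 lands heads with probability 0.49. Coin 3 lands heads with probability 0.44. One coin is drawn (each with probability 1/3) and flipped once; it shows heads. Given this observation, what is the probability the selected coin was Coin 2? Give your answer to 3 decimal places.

Posterior probability ≈ 0.371

Tabulate prior·likelihood by source: [1] prior 0.333333, lik 0.39, product 0.1300; [2] prior 0.333333, lik 0.49, product 0.1633; [3] prior 0.333333, lik 0.44, product 0.1467.
Normalizing constant = 0.44000; the posterior for Coin 2 is its product over the sum, 0.1633/0.44000 = 0.371.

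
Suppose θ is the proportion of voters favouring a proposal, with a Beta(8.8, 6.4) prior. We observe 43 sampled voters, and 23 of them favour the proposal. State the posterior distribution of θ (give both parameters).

Posterior: Beta(31.8, 26.4)

Observing 23 successes and 20 failures updates Beta(8.8, 6.4) by adding the success and failure counts to the two shape parameters: α = 8.8+23 = 31.8, β = 6.4+20 = 26.4.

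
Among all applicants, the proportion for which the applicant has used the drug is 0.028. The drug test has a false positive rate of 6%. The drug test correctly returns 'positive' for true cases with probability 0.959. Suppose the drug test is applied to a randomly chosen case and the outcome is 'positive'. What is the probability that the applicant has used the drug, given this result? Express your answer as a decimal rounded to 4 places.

P(H | E) ≈ 0.3153

Let H be the event that the applicant has used the drug. P(H) = 0.028, so P(¬H) = 0.972. With E the 'positive' result, P(E|H) = 0.959 and P(E|¬H) = 0.06.
P(E) = 0.959·0.028 + 0.06·0.972 = 0.026852 + 0.058320 = 0.085172.
By Bayes' theorem, P(H|E) = 0.026852 / 0.085172 = 0.3153.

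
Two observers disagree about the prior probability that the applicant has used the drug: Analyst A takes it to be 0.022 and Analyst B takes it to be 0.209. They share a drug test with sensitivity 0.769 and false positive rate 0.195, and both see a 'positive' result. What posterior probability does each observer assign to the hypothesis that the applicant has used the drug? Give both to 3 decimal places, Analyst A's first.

Analyst A: 0.081; Analyst B: 0.510

The likelihood ratio for a 'positive' result is 0.769/0.195 = 3.9436.
Analyst A: prior odds 0.022/0.978 = 0.022495; posterior odds 0.088711; posterior probability 0.081.
Analyst B: prior odds 0.209/0.791 = 0.26422; posterior odds 1.0420; posterior probability 0.510.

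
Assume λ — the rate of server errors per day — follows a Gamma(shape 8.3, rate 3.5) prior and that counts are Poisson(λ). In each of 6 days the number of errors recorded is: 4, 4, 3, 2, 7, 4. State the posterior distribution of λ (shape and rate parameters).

Total count ∑xᵢ = 24 over n = 6 days.
Gamma is conjugate to the Poisson likelihood: posterior is Gamma(shape = 8.3+24 = 32.3, rate = 3.5+6 = 9.5).

Posterior: Gamma(shape=32.3, rate=9.5)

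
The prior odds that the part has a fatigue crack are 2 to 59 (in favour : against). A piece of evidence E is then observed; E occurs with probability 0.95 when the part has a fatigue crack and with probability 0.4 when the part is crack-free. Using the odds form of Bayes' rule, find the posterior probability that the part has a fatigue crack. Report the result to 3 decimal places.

Prior odds = 2/59 = 0.033898.
Likelihood ratio for E = 0.95/0.4 = 2.3750.
Posterior odds = prior odds × LR = 0.080508.
Posterior probability = odds/(1+odds) = 0.080508/1.0805 = 0.075.

Posterior probability ≈ 0.075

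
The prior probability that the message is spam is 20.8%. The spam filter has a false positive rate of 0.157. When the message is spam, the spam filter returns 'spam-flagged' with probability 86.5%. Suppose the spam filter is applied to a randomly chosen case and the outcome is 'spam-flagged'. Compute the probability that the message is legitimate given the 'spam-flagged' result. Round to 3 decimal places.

P(¬H | E) ≈ 0.409

Let H be the event that the message is spam. P(H) = 0.208, so P(¬H) = 0.792. With E the 'spam-flagged' result, P(E|H) = 0.865 and P(E|¬H) = 0.157.
P(E) = 0.865·0.208 + 0.157·0.792 = 0.17992 + 0.12434 = 0.30426.
By Bayes' theorem, P(H|E) = 0.17992 / 0.30426 = 0.591. Hence P(¬H|E) = 1 − 0.591 = 0.409.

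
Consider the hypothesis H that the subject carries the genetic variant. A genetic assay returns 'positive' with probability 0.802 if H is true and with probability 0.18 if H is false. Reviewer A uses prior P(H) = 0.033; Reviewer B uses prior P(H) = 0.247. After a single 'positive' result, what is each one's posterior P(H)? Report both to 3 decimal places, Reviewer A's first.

Reviewer A: 0.132; Reviewer B: 0.594

The likelihood ratio for a 'positive' result is 0.802/0.18 = 4.4556.
Reviewer A: prior odds 0.033/0.967 = 0.034126; posterior odds 0.15205; posterior probability 0.132.
Reviewer B: prior odds 0.247/0.753 = 0.32802; posterior odds 1.4615; posterior probability 0.594.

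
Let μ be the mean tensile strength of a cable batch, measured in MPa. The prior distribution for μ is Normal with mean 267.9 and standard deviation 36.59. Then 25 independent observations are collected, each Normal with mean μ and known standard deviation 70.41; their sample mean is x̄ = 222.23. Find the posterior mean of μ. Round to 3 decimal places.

Posterior mean ≈ 228.122

With known σ, the Normal prior is conjugate. Weight on the data is w = (n/σ²)/(n/σ² + 1/τ₀²) = 0.00504280/(0.00504280+0.00074692) = 0.87099.
Posterior mean = w·x̄ + (1−w)·μ₀ = 0.87099·222.23 + 0.12901·267.9 = 228.122.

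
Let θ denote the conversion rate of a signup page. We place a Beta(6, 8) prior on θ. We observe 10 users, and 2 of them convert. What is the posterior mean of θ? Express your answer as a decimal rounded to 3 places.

Posterior mean ≈ 0.333

The binomial likelihood is conjugate to the Beta prior: with 2 successes and 8 failures, the posterior is Beta(6+2, 8+8) = Beta(8, 16).
E[θ | data] = 8/(8+16) = 0.333.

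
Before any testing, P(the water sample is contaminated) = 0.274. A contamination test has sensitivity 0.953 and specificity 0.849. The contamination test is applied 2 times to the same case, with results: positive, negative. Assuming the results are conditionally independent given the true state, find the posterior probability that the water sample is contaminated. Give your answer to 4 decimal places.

Posterior P(H) ≈ 0.1165

With H the event that the water sample is contaminated, the joint likelihood of the observed sequence is P(data|H) = 0.953·0.047 = 0.044791 and P(data|¬H) = 0.151·0.849 = 0.12820.
Bayes: P(H|data) = 0.274·0.044791 / (0.274·0.044791 + 0.726·0.12820) = 0.012273/0.10535 = 0.1165.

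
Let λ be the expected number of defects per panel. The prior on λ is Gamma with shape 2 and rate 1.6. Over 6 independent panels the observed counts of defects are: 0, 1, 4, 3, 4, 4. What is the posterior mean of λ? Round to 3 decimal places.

Posterior mean ≈ 2.368

The Poisson likelihood adds the total count to the shape and the number of exposure periods to the rate. Here ∑xᵢ = 16 and n = 6, so shape 2→18 and rate 1.6→7.6.
Posterior mean = shape/rate = 18/7.6 = 2.368.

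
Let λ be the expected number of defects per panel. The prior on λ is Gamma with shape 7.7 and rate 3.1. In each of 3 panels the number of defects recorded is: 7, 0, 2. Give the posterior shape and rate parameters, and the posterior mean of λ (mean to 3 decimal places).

Total count ∑xᵢ = 9 over n = 3 panels.
Gamma is conjugate to the Poisson likelihood: posterior is Gamma(shape = 7.7+9 = 16.7, rate = 3.1+3 = 6.1).
Posterior mean = shape/rate = 16.7/6.1 = 2.738.

Posterior: Gamma(shape=16.7, rate=6.1); mean ≈ 2.738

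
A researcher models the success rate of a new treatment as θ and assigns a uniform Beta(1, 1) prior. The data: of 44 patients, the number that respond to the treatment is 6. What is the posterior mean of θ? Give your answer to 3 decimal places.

Observing 6 successes and 38 failures updates Beta(1, 1) by adding the success and failure counts to the two shape parameters: α = 1+6 = 7, β = 1+38 = 39.
E[θ | data] = 7/(7+39) = 0.152.

Posterior mean ≈ 0.152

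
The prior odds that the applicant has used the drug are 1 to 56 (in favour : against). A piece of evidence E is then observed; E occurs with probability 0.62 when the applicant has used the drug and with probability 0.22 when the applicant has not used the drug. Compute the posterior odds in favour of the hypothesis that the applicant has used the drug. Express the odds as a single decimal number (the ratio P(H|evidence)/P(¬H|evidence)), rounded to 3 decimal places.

Prior odds = 1/56 = 0.017857. In log-odds, ln(0.017857) = -4.0254.
Add log likelihood ratio: ln(2.8182) = 1.0361.
Posterior log-odds = -2.9893, so posterior odds = exp(-2.9893) = 0.050325.

Posterior odds ≈ 0.050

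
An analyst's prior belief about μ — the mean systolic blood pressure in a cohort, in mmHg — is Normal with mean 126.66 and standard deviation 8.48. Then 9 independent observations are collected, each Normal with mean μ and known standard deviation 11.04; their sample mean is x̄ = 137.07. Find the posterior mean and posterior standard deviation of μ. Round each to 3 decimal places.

Posterior mean ≈ 135.420; posterior SD ≈ 3.376

Prior precision 1/τ₀² = 1/8.48² = 0.0139062; data precision n/σ² = 9/11.04² = 0.0738422.
Posterior precision = 0.0139062 + 0.0738422 = 0.0877483, giving posterior SD = 1/√0.0877483 = 3.376.
Posterior mean = (0.0139062·126.66 + 0.0738422·137.07) / 0.0877483 = 135.420.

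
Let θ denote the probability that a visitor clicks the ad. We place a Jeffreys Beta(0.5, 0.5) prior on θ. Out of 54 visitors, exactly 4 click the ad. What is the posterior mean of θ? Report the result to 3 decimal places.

Posterior mean ≈ 0.082

Observing 4 successes and 50 failures updates Beta(0.5, 0.5) by adding the success and failure counts to the two shape parameters: α = 0.5+4 = 4.5, β = 0.5+50 = 50.5.
Posterior mean = α/(α+β) = 4.5/55 = 0.082.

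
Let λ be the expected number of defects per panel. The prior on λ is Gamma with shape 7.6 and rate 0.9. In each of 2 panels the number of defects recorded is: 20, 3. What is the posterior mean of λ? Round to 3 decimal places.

Posterior mean ≈ 10.552

The Poisson likelihood adds the total count to the shape and the number of exposure periods to the rate. Here ∑xᵢ = 23 and n = 2, so shape 7.6→30.6 and rate 0.9→2.9.
Posterior mean = shape/rate = 30.6/2.9 = 10.552.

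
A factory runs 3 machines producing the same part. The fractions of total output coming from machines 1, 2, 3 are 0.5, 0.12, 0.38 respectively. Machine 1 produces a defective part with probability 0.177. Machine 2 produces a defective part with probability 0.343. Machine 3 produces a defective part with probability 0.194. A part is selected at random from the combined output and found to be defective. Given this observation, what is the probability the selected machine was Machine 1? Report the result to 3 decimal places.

Tabulate prior·likelihood by source: [1] prior 0.5, lik 0.177, product 0.08850; [2] prior 0.12, lik 0.343, product 0.04116; [3] prior 0.38, lik 0.194, product 0.07372.
Normalizing constant = 0.20338; the posterior for Machine 1 is its product over the sum, 0.08850/0.20338 = 0.435.

Posterior probability ≈ 0.435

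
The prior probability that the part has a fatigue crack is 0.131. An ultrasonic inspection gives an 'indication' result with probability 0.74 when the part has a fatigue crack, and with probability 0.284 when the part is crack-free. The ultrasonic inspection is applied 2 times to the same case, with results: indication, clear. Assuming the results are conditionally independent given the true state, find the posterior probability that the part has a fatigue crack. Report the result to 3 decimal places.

Posterior P(H) ≈ 0.125

With H the event that the part has a fatigue crack, the joint likelihood of the observed sequence is P(data|H) = 0.74·0.26 = 0.19240 and P(data|¬H) = 0.284·0.716 = 0.20334.
Bayes: P(H|data) = 0.131·0.19240 / (0.131·0.19240 + 0.869·0.20334) = 0.025204/0.20191 = 0.1248.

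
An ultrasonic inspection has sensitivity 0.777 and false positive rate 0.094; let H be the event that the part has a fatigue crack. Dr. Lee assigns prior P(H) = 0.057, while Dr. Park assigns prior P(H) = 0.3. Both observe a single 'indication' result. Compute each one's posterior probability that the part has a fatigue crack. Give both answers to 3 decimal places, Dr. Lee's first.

The likelihood ratio for an 'indication' result is 0.777/0.094 = 8.2660.
Dr. Lee: prior odds 0.057/0.943 = 0.060445; posterior odds 0.49964; posterior probability 0.333.
Dr. Park: prior odds 0.3/0.7 = 0.42857; posterior odds 3.5426; posterior probability 0.780.

Dr. Lee: 0.333; Dr. Park: 0.780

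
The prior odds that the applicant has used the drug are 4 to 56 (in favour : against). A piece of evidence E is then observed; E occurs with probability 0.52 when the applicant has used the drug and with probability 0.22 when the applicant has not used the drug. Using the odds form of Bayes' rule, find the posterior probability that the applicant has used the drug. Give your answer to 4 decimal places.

Prior odds = 4/56 = 0.071429. In log-odds, ln(0.071429) = -2.6391.
Add log likelihood ratio: ln(2.3636) = 0.86020.
Posterior log-odds = -1.7789, so posterior odds = exp(-1.7789) = 0.16883. Converting, P(H|E) = 0.16883/1.1688 = 0.1444.

Posterior probability ≈ 0.1444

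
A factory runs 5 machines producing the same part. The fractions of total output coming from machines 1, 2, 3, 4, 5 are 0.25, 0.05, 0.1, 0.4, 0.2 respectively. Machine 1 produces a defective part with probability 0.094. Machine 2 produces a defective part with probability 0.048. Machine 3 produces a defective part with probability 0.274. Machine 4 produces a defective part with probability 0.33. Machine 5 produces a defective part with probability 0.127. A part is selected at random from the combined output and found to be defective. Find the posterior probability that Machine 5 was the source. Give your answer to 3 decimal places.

Posterior probability ≈ 0.121

Tabulate prior·likelihood by source: [1] prior 0.25, lik 0.094, product 0.02350; [2] prior 0.05, lik 0.048, product 0.002400; [3] prior 0.1, lik 0.274, product 0.02740; [4] prior 0.4, lik 0.33, product 0.1320; [5] prior 0.2, lik 0.127, product 0.02540.
Normalizing constant = 0.21070; the posterior for Machine 5 is its product over the sum, 0.02540/0.21070 = 0.121.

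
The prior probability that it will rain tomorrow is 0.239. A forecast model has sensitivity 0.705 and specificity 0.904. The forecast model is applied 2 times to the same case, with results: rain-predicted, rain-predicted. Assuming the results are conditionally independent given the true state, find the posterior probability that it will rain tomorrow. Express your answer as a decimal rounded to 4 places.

Let H be the event that it will rain tomorrow; start with P(H) = 0.239. P('rain-predicted'|H) = 0.705, P('rain-predicted'|¬H) = 0.096.
Update on result 1 ('rain-predicted'): P(H) ← 0.705·0.2390 / (0.705·0.2390 + 0.096·0.7610) = 0.16849/0.24155 = 0.6976.
Update on result 2 ('rain-predicted'): P(H) ← 0.705·0.6976 / (0.705·0.6976 + 0.096·0.3024) = 0.49178/0.52081 = 0.9443.

Posterior P(H) ≈ 0.9443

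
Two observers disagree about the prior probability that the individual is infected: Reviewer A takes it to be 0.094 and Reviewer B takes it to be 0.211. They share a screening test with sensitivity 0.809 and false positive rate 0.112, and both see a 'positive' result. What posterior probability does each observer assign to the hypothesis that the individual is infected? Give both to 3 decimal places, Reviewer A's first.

The likelihood ratio for a 'positive' result is 0.809/0.112 = 7.2232.
Reviewer A: prior odds 0.094/0.906 = 0.10375; posterior odds 0.74943; posterior probability 0.428.
Reviewer B: prior odds 0.211/0.789 = 0.26743; posterior odds 1.9317; posterior probability 0.659.

Reviewer A: 0.428; Reviewer B: 0.659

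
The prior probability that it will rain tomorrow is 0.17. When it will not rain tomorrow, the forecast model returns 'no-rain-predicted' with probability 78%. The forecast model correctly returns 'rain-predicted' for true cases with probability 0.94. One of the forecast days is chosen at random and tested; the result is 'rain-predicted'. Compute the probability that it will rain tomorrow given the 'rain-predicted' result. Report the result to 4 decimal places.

Write H for 'it will rain tomorrow'. Prior odds H:¬H = 0.17/0.83 = 0.20482. For the 'rain-predicted' outcome, the likelihood ratio is 0.94/0.22 = 4.2727.
Posterior odds = 0.20482 × 4.2727 = 0.87514, so P(H|E) = 0.87514/(1+0.87514) = 0.4667.

P(H | E) ≈ 0.4667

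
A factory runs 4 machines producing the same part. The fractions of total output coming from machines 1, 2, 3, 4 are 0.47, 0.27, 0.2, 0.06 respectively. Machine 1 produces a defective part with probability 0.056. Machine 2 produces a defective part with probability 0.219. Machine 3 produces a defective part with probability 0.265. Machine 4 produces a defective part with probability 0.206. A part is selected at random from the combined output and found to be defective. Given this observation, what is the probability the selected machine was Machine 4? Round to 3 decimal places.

Posterior probability ≈ 0.082

P(defective|M1) = 0.056; P(defective|M2) = 0.219; P(defective|M3) = 0.265; P(defective|M4) = 0.206.
Prior × likelihood for each source: 0.47·0.056=0.02632, 0.27·0.219=0.05913, 0.2·0.265=0.05300, 0.06·0.206=0.01236. Summing gives P(defective) = 0.15081.
P(Machine 4 | defective) = 0.01236 / 0.15081 = 0.082.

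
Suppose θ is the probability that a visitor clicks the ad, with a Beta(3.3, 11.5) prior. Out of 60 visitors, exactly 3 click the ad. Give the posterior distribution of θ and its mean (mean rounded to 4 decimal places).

The binomial likelihood is conjugate to the Beta prior: with 3 successes and 57 failures, the posterior is Beta(3.3+3, 11.5+57) = Beta(6.3, 68.5).
Posterior mean = α/(α+β) = 6.3/74.8 = 0.0842.

Posterior: Beta(6.3, 68.5); mean ≈ 0.0842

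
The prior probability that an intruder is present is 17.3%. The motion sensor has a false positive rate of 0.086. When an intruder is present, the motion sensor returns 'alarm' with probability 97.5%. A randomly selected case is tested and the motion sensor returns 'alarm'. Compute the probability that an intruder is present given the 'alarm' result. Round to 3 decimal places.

Let H be the event that an intruder is present. P(H) = 0.173, so P(¬H) = 0.827. With E the 'alarm' result, P(E|H) = 0.975 and P(E|¬H) = 0.086.
P(E) = 0.975·0.173 + 0.086·0.827 = 0.16867 + 0.071122 = 0.23980.
By Bayes' theorem, P(H|E) = 0.16867 / 0.23980 = 0.703.

P(H | E) ≈ 0.703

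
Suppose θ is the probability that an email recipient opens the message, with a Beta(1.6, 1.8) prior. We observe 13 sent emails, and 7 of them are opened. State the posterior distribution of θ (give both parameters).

Posterior: Beta(8.6, 7.8)

The binomial likelihood is conjugate to the Beta prior: with 7 successes and 6 failures, the posterior is Beta(1.6+7, 1.8+6) = Beta(8.6, 7.8).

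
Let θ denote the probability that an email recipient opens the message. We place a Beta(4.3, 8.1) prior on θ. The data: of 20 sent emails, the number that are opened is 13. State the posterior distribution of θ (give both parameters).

Posterior: Beta(17.3, 15.1)

Observing 13 successes and 7 failures updates Beta(4.3, 8.1) by adding the success and failure counts to the two shape parameters: α = 4.3+13 = 17.3, β = 8.1+7 = 15.1.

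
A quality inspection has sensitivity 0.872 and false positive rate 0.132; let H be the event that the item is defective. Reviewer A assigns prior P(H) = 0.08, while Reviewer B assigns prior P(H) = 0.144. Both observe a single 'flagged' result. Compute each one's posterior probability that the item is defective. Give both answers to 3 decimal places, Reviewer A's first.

Reviewer A: 0.365; Reviewer B: 0.526

The likelihood ratio for a 'flagged' result is 0.872/0.132 = 6.6061.
Reviewer A: prior odds 0.08/0.92 = 0.086957; posterior odds 0.57444; posterior probability 0.365.
Reviewer B: prior odds 0.144/0.856 = 0.16822; posterior odds 1.1113; posterior probability 0.526.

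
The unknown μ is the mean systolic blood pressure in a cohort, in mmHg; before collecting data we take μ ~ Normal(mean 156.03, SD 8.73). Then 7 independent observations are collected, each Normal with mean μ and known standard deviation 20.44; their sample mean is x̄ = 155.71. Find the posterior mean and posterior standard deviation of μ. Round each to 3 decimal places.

Posterior mean ≈ 155.851; posterior SD ≈ 5.785

Prior precision 1/τ₀² = 1/8.73² = 0.0131211; data precision n/σ² = 7/20.44² = 0.0167547.
Posterior precision = 0.0131211 + 0.0167547 = 0.0298758, giving posterior SD = 1/√0.0298758 = 5.785.
Posterior mean = (0.0131211·156.03 + 0.0167547·155.71) / 0.0298758 = 155.851.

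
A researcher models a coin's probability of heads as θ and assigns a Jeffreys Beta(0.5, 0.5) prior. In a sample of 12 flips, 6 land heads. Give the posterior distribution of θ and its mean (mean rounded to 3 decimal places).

Observing 6 successes and 6 failures updates Beta(0.5, 0.5) by adding the success and failure counts to the two shape parameters: α = 0.5+6 = 6.5, β = 0.5+6 = 6.5.
Posterior mean = α/(α+β) = 6.5/13 = 0.500.

Posterior: Beta(6.5, 6.5); mean ≈ 0.500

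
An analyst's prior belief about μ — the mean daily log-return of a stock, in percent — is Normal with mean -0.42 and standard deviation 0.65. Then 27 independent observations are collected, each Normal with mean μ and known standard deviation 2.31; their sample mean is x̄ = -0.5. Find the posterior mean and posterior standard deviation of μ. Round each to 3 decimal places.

Posterior mean ≈ -0.475; posterior SD ≈ 0.367

Prior precision 1/τ₀² = 1/0.65² = 2.36686; data precision n/σ² = 27/2.31² = 5.05988.
Posterior precision = 2.36686 + 5.05988 = 7.42674, giving posterior SD = 1/√7.42674 = 0.367.
Posterior mean = (2.36686·-0.42 + 5.05988·-0.5) / 7.42674 = -0.475.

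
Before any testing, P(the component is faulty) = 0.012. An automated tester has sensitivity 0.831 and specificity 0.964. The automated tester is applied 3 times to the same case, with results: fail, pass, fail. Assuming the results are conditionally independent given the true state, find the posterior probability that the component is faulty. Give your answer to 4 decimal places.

Let H be the event that the component is faulty; start with P(H) = 0.012. P('fail'|H) = 0.831, P('fail'|¬H) = 0.036.
Update on result 1 ('fail'): P(H) ← 0.831·0.0120 / (0.831·0.0120 + 0.036·0.9880) = 0.0099720/0.045540 = 0.2190.
Update on result 2 ('pass'): P(H) ← 0.169·0.2190 / (0.169·0.2190 + 0.964·0.7810) = 0.037006/0.78992 = 0.0468.
Update on result 3 ('fail'): P(H) ← 0.831·0.0468 / (0.831·0.0468 + 0.036·0.9532) = 0.038931/0.073244 = 0.5315.

Posterior P(H) ≈ 0.5315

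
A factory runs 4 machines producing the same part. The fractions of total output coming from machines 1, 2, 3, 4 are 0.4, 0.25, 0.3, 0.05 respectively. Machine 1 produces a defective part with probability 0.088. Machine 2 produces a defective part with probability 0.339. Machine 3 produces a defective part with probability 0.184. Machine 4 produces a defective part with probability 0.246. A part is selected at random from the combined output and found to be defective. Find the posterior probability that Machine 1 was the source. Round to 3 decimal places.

Posterior probability ≈ 0.188

Tabulate prior·likelihood by source: [1] prior 0.4, lik 0.088, product 0.03520; [2] prior 0.25, lik 0.339, product 0.08475; [3] prior 0.3, lik 0.184, product 0.05520; [4] prior 0.05, lik 0.246, product 0.01230.
Normalizing constant = 0.18745; the posterior for Machine 1 is its product over the sum, 0.03520/0.18745 = 0.188.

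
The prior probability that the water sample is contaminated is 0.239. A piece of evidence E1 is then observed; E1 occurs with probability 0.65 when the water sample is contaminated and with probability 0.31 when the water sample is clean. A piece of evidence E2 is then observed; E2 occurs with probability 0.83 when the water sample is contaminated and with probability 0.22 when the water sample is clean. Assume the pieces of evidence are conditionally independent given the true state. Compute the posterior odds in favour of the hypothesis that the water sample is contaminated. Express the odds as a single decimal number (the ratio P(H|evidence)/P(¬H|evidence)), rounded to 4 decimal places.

Posterior odds ≈ 2.4844

Prior odds = 0.239/(1−0.239) = 0.31406.
Likelihood ratio for E1 = 0.65/0.31 = 2.0968.
Likelihood ratio for E2 = 0.83/0.22 = 3.7727.
Posterior odds = prior odds × LR₁ × LR₂ = 2.4844.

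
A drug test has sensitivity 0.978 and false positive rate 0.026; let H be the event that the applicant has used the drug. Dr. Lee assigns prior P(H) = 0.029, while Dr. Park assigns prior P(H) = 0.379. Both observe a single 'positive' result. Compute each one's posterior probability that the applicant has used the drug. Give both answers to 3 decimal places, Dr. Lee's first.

P('+'|H) = 0.978, P('+'|¬H) = 0.026.
Dr. Lee: numerator 0.978·0.029 = 0.028362; evidence = 0.028362+0.026·0.971 = 0.053608; posterior = 0.529.
Dr. Park: numerator 0.978·0.379 = 0.37066; evidence = 0.37066+0.026·0.621 = 0.38681; posterior = 0.958.

Dr. Lee: 0.529; Dr. Park: 0.958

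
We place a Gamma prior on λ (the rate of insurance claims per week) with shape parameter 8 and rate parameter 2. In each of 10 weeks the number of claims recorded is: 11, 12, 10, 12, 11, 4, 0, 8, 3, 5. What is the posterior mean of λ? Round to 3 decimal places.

The Poisson likelihood adds the total count to the shape and the number of exposure periods to the rate. Here ∑xᵢ = 76 and n = 10, so shape 8→84 and rate 2→12.
E[λ | data] = 84/12 = 7.000.

Posterior mean ≈ 7.000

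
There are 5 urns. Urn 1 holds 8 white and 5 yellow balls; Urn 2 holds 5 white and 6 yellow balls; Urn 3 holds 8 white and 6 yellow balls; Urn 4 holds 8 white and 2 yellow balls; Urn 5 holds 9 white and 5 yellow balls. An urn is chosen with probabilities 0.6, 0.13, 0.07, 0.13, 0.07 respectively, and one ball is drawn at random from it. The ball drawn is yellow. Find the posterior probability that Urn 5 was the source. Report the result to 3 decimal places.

P(yellow|Urn 1) = 0.3846; P(yellow|Urn 2) = 0.5455; P(yellow|Urn 3) = 0.4286; P(yellow|Urn 4) = 0.2; P(yellow|Urn 5) = 0.3571.
Prior × likelihood for each source: 0.6·0.3846=0.2308, 0.13·0.5455=0.07091, 0.07·0.4286=0.03000, 0.13·0.2=0.02600, 0.07·0.3571=0.02500. Summing gives P(yellow) = 0.38268.
P(Urn 5 | yellow) = 0.02500 / 0.38268 = 0.065.

Posterior probability ≈ 0.065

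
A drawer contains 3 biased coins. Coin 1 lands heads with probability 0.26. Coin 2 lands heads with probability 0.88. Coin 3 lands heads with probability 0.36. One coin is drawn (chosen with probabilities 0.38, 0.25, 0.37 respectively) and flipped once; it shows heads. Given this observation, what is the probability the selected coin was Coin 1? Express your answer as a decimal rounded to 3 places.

Posterior probability ≈ 0.219

P(heads|C1) = 0.26; P(heads|C2) = 0.88; P(heads|C3) = 0.36.
Prior × likelihood for each source: 0.38·0.26=0.09880, 0.25·0.88=0.2200, 0.37·0.36=0.1332. Summing gives P(heads) = 0.45200.
P(Coin 1 | heads) = 0.09880 / 0.45200 = 0.219.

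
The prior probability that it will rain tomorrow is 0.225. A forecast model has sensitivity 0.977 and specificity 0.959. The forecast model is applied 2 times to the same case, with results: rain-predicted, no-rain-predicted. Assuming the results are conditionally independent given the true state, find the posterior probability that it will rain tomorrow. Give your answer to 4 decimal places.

Let H be the event that it will rain tomorrow; start with P(H) = 0.225. P('rain-predicted'|H) = 0.977, P('rain-predicted'|¬H) = 0.041.
Update on result 1 ('rain-predicted'): P(H) ← 0.977·0.2250 / (0.977·0.2250 + 0.041·0.7750) = 0.21982/0.25160 = 0.8737.
Update on result 2 ('no-rain-predicted'): P(H) ← 0.023·0.8737 / (0.023·0.8737 + 0.959·0.1263) = 0.020095/0.14121 = 0.1423.

Posterior P(H) ≈ 0.1423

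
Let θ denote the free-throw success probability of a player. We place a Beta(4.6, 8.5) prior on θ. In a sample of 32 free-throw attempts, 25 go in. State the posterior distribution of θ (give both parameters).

The binomial likelihood is conjugate to the Beta prior: with 25 successes and 7 failures, the posterior is Beta(4.6+25, 8.5+7) = Beta(29.6, 15.5).

Posterior: Beta(29.6, 15.5)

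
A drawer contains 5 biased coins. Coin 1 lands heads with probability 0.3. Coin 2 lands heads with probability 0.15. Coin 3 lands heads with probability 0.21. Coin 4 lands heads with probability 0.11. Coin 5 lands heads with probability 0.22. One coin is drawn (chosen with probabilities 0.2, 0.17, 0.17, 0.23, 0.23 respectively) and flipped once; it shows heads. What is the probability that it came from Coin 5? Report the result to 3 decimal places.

P(heads|C1) = 0.3; P(heads|C2) = 0.15; P(heads|C3) = 0.21; P(heads|C4) = 0.11; P(heads|C5) = 0.22.
Prior × likelihood for each source: 0.2·0.3=0.06000, 0.17·0.15=0.02550, 0.17·0.21=0.03570, 0.23·0.11=0.02530, 0.23·0.22=0.05060. Summing gives P(heads) = 0.19710.
P(Coin 5 | heads) = 0.05060 / 0.19710 = 0.257.

Posterior probability ≈ 0.257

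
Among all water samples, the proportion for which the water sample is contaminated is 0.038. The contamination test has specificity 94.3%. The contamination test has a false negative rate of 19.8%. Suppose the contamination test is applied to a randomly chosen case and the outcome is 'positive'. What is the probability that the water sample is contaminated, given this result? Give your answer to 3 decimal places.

Write H for 'the water sample is contaminated'. Prior odds H:¬H = 0.038/0.962 = 0.039501. For the 'positive' outcome, the likelihood ratio is 0.802/0.057 = 14.070.
Posterior odds = 0.039501 × 14.070 = 0.55579, so P(H|E) = 0.55579/(1+0.55579) = 0.357.

P(H | E) ≈ 0.357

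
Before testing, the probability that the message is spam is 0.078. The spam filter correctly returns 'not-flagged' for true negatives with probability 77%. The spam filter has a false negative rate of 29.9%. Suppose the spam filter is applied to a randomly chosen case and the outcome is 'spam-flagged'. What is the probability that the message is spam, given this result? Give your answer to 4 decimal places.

P(H | E) ≈ 0.2050

Write H for 'the message is spam'. Prior odds H:¬H = 0.078/0.922 = 0.084599. For the 'spam-flagged' outcome, the likelihood ratio is 0.701/0.23 = 3.0478.
Posterior odds = 0.084599 × 3.0478 = 0.25784, so P(H|E) = 0.25784/(1+0.25784) = 0.2050.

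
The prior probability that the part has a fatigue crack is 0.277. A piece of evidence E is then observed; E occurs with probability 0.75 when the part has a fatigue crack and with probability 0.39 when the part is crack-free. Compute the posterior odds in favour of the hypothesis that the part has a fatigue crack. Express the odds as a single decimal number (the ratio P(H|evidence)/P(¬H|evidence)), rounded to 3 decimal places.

Posterior odds ≈ 0.737

Prior odds = 0.277/(1−0.277) = 0.38313. In log-odds, ln(0.38313) = -0.95939.
Add log likelihood ratio: ln(1.9231) = 0.65393.
Posterior log-odds = -0.30547, so posterior odds = exp(-0.30547) = 0.73678.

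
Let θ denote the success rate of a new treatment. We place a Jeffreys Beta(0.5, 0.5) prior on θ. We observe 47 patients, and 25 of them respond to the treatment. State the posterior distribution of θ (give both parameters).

The binomial likelihood is conjugate to the Beta prior: with 25 successes and 22 failures, the posterior is Beta(0.5+25, 0.5+22) = Beta(25.5, 22.5).

Posterior: Beta(25.5, 22.5)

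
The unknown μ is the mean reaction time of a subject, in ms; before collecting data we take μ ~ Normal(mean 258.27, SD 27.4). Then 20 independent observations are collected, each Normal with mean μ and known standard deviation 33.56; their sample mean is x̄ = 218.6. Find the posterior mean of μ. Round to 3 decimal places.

With known σ, the Normal prior is conjugate. Weight on the data is w = (n/σ²)/(n/σ² + 1/τ₀²) = 0.0177577/(0.0177577+0.00133198) = 0.93022.
Posterior mean = w·x̄ + (1−w)·μ₀ = 0.93022·218.6 + 0.069775·258.27 = 221.368.

Posterior mean ≈ 221.368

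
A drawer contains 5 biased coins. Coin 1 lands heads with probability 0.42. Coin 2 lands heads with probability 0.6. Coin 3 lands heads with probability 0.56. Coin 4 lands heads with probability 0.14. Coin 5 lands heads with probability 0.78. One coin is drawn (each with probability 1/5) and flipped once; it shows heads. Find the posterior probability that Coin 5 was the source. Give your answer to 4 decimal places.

Posterior probability ≈ 0.3120

Tabulate prior·likelihood by source: [1] prior 0.2, lik 0.42, product 0.08400; [2] prior 0.2, lik 0.6, product 0.1200; [3] prior 0.2, lik 0.56, product 0.1120; [4] prior 0.2, lik 0.14, product 0.02800; [5] prior 0.2, lik 0.78, product 0.1560.
Normalizing constant = 0.50000; the posterior for Coin 5 is its product over the sum, 0.1560/0.50000 = 0.3120.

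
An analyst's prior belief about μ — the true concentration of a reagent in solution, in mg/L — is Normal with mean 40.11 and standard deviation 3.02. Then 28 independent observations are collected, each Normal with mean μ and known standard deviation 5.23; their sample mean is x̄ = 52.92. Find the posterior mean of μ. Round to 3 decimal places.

Posterior mean ≈ 51.681

Prior precision 1/τ₀² = 1/3.02² = 0.109644; data precision n/σ² = 28/5.23² = 1.02366.
Posterior precision = 0.109644 + 1.02366 = 1.13330.
Posterior mean = (0.109644·40.11 + 1.02366·52.92) / 1.13330 = 51.681.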